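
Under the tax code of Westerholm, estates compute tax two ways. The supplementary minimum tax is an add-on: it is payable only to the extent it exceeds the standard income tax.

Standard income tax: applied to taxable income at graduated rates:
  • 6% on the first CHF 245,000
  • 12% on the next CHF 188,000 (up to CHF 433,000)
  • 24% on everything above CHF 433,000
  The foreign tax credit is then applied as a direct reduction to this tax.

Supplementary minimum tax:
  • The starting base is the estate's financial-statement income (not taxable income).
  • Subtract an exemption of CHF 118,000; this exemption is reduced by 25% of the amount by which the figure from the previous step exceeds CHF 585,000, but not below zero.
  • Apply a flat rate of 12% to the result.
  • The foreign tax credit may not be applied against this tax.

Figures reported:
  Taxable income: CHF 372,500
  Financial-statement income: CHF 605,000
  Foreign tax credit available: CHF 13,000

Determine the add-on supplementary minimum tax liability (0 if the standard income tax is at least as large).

Supplementary minimum tax:
  Base (financial-statement income): CHF 605,000
  Exemption: CHF 118,000 − 25% × (CHF 605,000 − CHF 585,000) = CHF 118,000 − CHF 5,000 = CHF 113,000
  Base: CHF 605,000 − CHF 113,000 = CHF 492,000
  CHF 492,000 × 12% = CHF 59,040

Standard income tax:
  CHF 245,000 × 6% = CHF 14,700
  CHF 127,500 × 12% = CHF 15,300
  → CHF 30,000
  Less foreign tax credit CHF 13,000 → CHF 17,000

Excess of supplementary minimum tax over standard income tax: CHF 59,040 − CHF 17,000 = CHF 42,040.

CHF 42,040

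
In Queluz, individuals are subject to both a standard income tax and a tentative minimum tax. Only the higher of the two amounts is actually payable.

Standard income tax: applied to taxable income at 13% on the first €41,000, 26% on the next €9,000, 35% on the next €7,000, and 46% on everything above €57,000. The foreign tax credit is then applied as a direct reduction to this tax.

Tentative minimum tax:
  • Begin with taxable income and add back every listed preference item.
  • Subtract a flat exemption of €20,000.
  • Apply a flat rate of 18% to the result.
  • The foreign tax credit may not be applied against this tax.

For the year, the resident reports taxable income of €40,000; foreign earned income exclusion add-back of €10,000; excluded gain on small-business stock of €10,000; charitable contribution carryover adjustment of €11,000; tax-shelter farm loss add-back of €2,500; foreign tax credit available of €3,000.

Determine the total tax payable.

€9,630

Standard income tax:
  €40,000 × 13% = €5,200
  Less foreign tax credit €3,000 → €2,200

Tentative minimum tax:
  Adjusted income: €40,000 + €10,000 + €10,000 + €11,000 + €2,500 = €73,500
  Less exemption €20,000 → base €53,500
  €53,500 × 18% = €9,630

€9,630 > €2,200, so the tentative minimum tax is the binding amount.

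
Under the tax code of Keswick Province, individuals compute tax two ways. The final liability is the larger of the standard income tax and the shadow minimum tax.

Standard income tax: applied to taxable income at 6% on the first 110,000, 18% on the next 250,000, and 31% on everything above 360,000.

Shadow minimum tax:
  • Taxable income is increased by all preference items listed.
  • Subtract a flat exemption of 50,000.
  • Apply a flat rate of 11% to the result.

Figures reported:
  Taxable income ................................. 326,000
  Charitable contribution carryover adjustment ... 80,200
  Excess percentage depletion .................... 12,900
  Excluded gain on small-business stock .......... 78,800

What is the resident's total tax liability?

49,269

Standard income tax:
  110,000 × 6% = 6,600
  216,000 × 18% = 38,880
  → 45,480

Shadow minimum tax:
  Adjusted income: 326,000 + 80,200 + 12,900 + 78,800 = 497,900
  Less exemption 50,000 → base 447,900
  447,900 × 11% = 49,269

49,269 > 45,480, so the shadow minimum tax is the binding amount.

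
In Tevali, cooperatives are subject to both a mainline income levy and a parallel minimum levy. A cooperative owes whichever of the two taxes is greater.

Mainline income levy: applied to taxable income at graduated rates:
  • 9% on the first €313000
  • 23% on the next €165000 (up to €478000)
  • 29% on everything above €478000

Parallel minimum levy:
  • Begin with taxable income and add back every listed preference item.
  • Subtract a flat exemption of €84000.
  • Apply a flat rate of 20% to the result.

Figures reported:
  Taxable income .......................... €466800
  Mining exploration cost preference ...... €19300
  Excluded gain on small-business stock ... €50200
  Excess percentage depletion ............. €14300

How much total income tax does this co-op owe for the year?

Parallel minimum levy:
  Adjusted income: €466800 + €19300 + €50200 + €14300 = €550600
  Less exemption €84000 → base €466600
  €466600 × 20% = €93320

Mainline income levy:
  €313000 × 9% = €28170
  €153800 × 23% = €35374
  → €63544

€93320 > €63544, so the parallel minimum levy is the binding amount.

€93320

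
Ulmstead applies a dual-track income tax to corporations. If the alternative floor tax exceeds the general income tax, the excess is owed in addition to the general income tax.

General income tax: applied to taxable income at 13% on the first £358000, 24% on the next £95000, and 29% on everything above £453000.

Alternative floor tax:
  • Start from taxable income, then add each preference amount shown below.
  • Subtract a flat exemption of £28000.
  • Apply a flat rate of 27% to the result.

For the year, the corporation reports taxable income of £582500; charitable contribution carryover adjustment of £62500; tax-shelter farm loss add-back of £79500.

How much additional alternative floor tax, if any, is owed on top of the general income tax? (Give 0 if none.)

General income tax:
  £358000 × 13% = £46540
  £95000 × 24% = £22800
  £129500 × 29% = £37555
  → £106895

Alternative floor tax:
  Adjusted income: £582500 + £62500 + £79500 = £724500
  Less exemption £28000 → base £696500
  £696500 × 27% = £188055

Excess of alternative floor tax over general income tax: £188055 − £106895 = £81160.

£81160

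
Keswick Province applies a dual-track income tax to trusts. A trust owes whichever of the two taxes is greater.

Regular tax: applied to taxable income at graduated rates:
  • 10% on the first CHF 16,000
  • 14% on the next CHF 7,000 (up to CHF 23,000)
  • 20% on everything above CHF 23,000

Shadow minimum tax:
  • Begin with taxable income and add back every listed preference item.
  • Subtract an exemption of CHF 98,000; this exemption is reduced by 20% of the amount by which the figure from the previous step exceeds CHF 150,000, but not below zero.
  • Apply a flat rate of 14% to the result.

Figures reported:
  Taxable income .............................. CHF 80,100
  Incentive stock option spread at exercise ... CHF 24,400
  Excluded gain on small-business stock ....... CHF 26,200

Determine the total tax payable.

Regular tax:
  CHF 16,000 × 10% = CHF 1,600
  CHF 7,000 × 14% = CHF 980
  CHF 57,100 × 20% = CHF 11,420
  → CHF 14,000

Shadow minimum tax:
  Adjusted income: CHF 80,100 + CHF 24,400 + CHF 26,200 = CHF 130,700
  Exemption: CHF 130,700 ≤ CHF 150,000, so full CHF 98,000 applies
  Base: CHF 130,700 − CHF 98,000 = CHF 32,700
  CHF 32,700 × 14% = CHF 4,578

CHF 14,000 > CHF 4,578, so the regular tax governs.

CHF 14,000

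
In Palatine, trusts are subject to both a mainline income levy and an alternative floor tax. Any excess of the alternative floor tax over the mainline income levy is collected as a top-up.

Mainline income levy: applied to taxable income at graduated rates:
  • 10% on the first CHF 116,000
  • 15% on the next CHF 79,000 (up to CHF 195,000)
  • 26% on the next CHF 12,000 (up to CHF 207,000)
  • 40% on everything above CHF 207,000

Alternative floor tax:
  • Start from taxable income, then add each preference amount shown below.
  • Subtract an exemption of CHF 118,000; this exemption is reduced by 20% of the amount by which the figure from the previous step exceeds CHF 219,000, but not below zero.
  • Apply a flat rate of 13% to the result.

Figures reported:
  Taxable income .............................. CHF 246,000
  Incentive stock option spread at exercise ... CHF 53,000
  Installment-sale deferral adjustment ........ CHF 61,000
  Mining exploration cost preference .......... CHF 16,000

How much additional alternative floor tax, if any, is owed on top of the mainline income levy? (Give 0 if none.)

CHF 0

Mainline income levy:
  CHF 116,000 × 10% = CHF 11,600
  CHF 79,000 × 15% = CHF 11,850
  CHF 12,000 × 26% = CHF 3,120
  CHF 39,000 × 40% = CHF 15,600
  → CHF 42,170

Alternative floor tax:
  Adjusted income: CHF 246,000 + CHF 53,000 + CHF 61,000 + CHF 16,000 = CHF 376,000
  Exemption: CHF 118,000 − 20% × (CHF 376,000 − CHF 219,000) = CHF 118,000 − CHF 31,400 = CHF 86,600
  Base: CHF 376,000 − CHF 86,600 = CHF 289,400
  CHF 289,400 × 13% = CHF 37,622

CHF 37,622 ≤ CHF 42,170, so no add-on is due.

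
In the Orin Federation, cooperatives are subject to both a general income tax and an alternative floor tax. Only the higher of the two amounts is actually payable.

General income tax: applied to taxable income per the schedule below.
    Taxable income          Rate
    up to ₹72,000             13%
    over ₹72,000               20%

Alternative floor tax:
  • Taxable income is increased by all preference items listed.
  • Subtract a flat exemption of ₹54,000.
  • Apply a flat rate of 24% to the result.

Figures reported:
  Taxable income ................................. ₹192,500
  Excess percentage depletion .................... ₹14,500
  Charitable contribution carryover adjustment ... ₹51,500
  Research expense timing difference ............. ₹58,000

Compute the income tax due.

₹63,000

Alternative floor tax:
  Adjusted income: ₹192,500 + ₹14,500 + ₹51,500 + ₹58,000 = ₹316,500
  Less exemption ₹54,000 → base ₹262,500
  ₹262,500 × 24% = ₹63,000

General income tax:
  ₹72,000 × 13% = ₹9,360
  ₹120,500 × 20% = ₹24,100
  → ₹33,460

₹63,000 > ₹33,460, so the alternative floor tax is the binding amount.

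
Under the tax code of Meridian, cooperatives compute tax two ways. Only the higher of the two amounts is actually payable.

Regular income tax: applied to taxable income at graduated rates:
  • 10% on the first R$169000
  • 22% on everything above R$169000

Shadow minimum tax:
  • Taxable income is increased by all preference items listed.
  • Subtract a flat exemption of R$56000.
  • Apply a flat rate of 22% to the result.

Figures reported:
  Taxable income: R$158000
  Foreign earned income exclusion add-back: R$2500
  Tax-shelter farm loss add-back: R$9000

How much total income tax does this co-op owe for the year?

R$24970

Shadow minimum tax:
  Adjusted income: R$158000 + R$2500 + R$9000 = R$169500
  Less exemption R$56000 → base R$113500
  R$113500 × 22% = R$24970

Regular income tax:
  R$158000 × 10% = R$15800

R$24970 > R$15800, so the shadow minimum tax is the binding amount.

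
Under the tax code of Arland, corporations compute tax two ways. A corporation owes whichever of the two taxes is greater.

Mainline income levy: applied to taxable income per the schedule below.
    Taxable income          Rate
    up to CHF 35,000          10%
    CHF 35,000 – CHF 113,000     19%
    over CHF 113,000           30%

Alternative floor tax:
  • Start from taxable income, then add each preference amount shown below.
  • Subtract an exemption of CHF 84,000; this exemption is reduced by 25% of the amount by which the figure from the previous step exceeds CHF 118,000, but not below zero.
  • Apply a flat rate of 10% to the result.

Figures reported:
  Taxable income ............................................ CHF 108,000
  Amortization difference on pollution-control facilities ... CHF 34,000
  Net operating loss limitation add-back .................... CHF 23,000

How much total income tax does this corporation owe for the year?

Alternative floor tax:
  Adjusted income: CHF 108,000 + CHF 34,000 + CHF 23,000 = CHF 165,000
  Exemption: CHF 84,000 − 25% × (CHF 165,000 − CHF 118,000) = CHF 84,000 − CHF 11,750 = CHF 72,250
  Base: CHF 165,000 − CHF 72,250 = CHF 92,750
  CHF 92,750 × 10% = CHF 9,275

Mainline income levy:
  CHF 35,000 × 10% = CHF 3,500
  CHF 73,000 × 19% = CHF 13,870
  → CHF 17,370

CHF 17,370 > CHF 9,275, so the mainline income levy governs.

CHF 17,370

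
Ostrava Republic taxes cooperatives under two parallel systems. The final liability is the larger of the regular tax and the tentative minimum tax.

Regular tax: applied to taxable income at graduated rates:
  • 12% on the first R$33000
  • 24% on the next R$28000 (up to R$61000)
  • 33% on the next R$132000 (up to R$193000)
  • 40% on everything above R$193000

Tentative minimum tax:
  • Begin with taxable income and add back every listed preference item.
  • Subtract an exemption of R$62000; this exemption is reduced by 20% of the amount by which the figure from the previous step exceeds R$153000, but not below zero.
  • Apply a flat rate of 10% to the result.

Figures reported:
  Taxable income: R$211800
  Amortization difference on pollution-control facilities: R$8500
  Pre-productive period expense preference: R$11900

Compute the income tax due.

R$61760

Tentative minimum tax:
  Adjusted income: R$211800 + R$8500 + R$11900 = R$232200
  Exemption: R$62000 − 20% × (R$232200 − R$153000) = R$62000 − R$15840 = R$46160
  Base: R$232200 − R$46160 = R$186040
  R$186040 × 10% = R$18604

Regular tax:
  R$33000 × 12% = R$3960
  R$28000 × 24% = R$6720
  R$132000 × 33% = R$43560
  R$18800 × 40% = R$7520
  → R$61760

R$61760 > R$18604, so the regular tax governs.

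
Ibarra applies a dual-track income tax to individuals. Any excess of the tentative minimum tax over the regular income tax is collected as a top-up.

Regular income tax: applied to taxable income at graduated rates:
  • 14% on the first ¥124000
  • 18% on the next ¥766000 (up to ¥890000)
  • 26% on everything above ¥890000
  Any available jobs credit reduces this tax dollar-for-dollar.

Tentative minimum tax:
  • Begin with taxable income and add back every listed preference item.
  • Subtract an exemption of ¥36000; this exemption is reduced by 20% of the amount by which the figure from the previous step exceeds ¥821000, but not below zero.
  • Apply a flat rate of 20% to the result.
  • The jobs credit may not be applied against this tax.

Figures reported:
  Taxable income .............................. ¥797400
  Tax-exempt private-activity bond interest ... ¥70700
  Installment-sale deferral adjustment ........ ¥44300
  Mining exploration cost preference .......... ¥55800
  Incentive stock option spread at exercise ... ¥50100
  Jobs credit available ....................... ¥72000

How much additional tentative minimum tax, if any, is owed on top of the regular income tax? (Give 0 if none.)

¥137088

Tentative minimum tax:
  Adjusted income: ¥797400 + ¥70700 + ¥44300 + ¥55800 + ¥50100 = ¥1018300
  Exemption: 20% × (¥1018300 − ¥821000) = ¥39460 ≥ ¥36000, so the exemption is fully phased out
  Base: ¥1018300 − ¥0 = ¥1018300
  ¥1018300 × 20% = ¥203660

Regular income tax:
  ¥124000 × 14% = ¥17360
  ¥673400 × 18% = ¥121212
  → ¥138572
  Less jobs credit ¥72000 → ¥66572

Excess of tentative minimum tax over regular income tax: ¥203660 − ¥66572 = ¥137088.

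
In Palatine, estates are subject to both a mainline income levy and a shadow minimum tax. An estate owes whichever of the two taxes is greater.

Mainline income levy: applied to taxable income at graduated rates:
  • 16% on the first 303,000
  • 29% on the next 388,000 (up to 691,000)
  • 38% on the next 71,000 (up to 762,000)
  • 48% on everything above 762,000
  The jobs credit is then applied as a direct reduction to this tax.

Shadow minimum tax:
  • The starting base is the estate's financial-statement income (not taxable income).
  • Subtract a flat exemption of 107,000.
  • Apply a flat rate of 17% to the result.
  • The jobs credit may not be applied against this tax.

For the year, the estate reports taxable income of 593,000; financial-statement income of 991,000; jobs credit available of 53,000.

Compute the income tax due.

150,280

Shadow minimum tax:
  Base (financial-statement income): 991,000
  Less exemption 107,000 → base 884,000
  884,000 × 17% = 150,280

Mainline income levy:
  303,000 × 16% = 48,480
  290,000 × 29% = 84,100
  → 132,580
  Less jobs credit 53,000 → 79,580

150,280 > 79,580, so the shadow minimum tax is the binding amount.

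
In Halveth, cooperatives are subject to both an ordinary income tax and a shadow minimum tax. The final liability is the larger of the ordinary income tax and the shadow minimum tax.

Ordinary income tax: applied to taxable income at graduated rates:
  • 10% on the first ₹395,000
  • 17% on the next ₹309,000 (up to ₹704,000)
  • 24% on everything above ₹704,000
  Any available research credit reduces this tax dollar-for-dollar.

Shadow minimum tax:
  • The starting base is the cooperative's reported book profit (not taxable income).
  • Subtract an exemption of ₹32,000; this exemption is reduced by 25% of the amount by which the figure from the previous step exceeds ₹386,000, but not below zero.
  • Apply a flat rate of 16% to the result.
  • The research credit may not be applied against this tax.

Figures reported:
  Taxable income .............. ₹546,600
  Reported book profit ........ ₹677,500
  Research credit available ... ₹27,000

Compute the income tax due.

Ordinary income tax:
  ₹395,000 × 10% = ₹39,500
  ₹151,600 × 17% = ₹25,772
  → ₹65,272
  Less research credit ₹27,000 → ₹38,272

Shadow minimum tax:
  Base (reported book profit): ₹677,500
  Exemption: 25% × (₹677,500 − ₹386,000) = ₹72,875 ≥ ₹32,000, so the exemption is fully phased out
  Base: ₹677,500 − ₹0 = ₹677,500
  ₹677,500 × 16% = ₹108,400

₹108,400 > ₹38,272, so the shadow minimum tax is the binding amount.

₹108,400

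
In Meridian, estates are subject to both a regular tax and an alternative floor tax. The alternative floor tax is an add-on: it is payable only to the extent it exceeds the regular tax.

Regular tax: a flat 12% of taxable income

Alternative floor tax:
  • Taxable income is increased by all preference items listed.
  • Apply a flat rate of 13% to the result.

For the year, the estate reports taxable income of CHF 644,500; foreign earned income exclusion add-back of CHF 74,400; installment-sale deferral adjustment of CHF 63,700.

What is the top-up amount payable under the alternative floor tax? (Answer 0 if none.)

CHF 24,398

Alternative floor tax:
  Adjusted income: CHF 644,500 + CHF 74,400 + CHF 63,700 = CHF 782,600
  CHF 782,600 × 13% = CHF 101,738

Regular tax:
  CHF 644,500 × 12% = CHF 77,340

Excess of alternative floor tax over regular tax: CHF 101,738 − CHF 77,340 = CHF 24,398.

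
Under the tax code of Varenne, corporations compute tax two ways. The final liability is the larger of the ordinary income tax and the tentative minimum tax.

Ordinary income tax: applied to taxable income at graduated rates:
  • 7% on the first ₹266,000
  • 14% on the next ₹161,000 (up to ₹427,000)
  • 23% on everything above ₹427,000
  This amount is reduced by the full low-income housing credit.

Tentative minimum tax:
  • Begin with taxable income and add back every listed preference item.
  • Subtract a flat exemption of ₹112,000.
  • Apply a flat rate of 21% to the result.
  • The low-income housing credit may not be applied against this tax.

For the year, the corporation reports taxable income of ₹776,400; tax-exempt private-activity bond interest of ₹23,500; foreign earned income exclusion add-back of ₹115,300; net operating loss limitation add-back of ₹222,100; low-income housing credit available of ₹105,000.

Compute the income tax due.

Ordinary income tax:
  ₹266,000 × 7% = ₹18,620
  ₹161,000 × 14% = ₹22,540
  ₹349,400 × 23% = ₹80,362
  → ₹121,522
  Less low-income housing credit ₹105,000 → ₹16,522

Tentative minimum tax:
  Adjusted income: ₹776,400 + ₹23,500 + ₹115,300 + ₹222,100 = ₹1,137,300
  Less exemption ₹112,000 → base ₹1,025,300
  ₹1,025,300 × 21% = ₹215,313

₹215,313 > ₹16,522, so the tentative minimum tax is the binding amount.

₹215,313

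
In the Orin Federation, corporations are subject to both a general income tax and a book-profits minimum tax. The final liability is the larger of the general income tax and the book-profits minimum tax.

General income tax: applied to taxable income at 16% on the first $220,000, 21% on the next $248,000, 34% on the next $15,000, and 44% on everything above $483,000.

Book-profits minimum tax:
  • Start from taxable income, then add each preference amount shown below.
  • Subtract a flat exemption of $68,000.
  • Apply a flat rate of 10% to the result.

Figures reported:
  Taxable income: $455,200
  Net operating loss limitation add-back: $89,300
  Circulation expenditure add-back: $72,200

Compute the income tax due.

Book-profits minimum tax:
  Adjusted income: $455,200 + $89,300 + $72,200 = $616,700
  Less exemption $68,000 → base $548,700
  $548,700 × 10% = $54,870

General income tax:
  $220,000 × 16% = $35,200
  $235,200 × 21% = $49,392
  → $84,592

$84,592 > $54,870, so the general income tax governs.

$84,592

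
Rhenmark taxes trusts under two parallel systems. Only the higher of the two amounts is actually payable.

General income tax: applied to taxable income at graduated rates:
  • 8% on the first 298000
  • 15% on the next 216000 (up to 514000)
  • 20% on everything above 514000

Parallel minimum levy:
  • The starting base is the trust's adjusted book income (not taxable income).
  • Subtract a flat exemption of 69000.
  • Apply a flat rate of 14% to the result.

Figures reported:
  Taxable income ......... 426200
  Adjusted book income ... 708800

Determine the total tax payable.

89572

Parallel minimum levy:
  Base (adjusted book income): 708800
  Less exemption 69000 → base 639800
  639800 × 14% = 89572

General income tax:
  298000 × 8% = 23840
  128200 × 15% = 19230
  → 43070

89572 > 43070, so the parallel minimum levy is the binding amount.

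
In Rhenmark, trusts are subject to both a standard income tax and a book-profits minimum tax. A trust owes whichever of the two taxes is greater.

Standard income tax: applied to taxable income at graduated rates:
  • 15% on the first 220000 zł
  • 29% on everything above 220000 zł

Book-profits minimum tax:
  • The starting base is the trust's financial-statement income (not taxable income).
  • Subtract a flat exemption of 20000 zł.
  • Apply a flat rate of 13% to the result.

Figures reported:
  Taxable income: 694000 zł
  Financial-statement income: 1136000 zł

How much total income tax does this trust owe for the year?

170460 zł

Book-profits minimum tax:
  Base (financial-statement income): 1136000 zł
  Less exemption 20000 zł → base 1116000 zł
  1116000 zł × 13% = 145080 zł

Standard income tax:
  220000 zł × 15% = 33000 zł
  474000 zł × 29% = 137460 zł
  → 170460 zł

170460 zł > 145080 zł, so the standard income tax governs.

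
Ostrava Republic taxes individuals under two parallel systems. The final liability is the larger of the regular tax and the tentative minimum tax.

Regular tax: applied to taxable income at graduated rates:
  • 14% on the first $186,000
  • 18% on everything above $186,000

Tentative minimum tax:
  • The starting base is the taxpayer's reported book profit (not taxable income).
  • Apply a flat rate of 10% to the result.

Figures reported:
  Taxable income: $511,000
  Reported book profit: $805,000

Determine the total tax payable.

Tentative minimum tax:
  Base (reported book profit): $805,000
  $805,000 × 10% = $80,500

Regular tax:
  $186,000 × 14% = $26,040
  $325,000 × 18% = $58,500
  → $84,540

$84,540 > $80,500, so the regular tax governs.

$84,540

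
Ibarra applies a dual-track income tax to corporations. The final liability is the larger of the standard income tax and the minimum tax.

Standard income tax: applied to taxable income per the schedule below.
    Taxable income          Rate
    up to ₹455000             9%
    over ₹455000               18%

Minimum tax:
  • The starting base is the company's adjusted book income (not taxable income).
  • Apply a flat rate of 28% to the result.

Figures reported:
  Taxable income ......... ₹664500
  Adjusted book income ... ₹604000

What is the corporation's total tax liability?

Minimum tax:
  Base (adjusted book income): ₹604000
  ₹604000 × 28% = ₹169120

Standard income tax:
  ₹455000 × 9% = ₹40950
  ₹209500 × 18% = ₹37710
  → ₹78660

₹169120 > ₹78660, so the minimum tax is the binding amount.

₹169120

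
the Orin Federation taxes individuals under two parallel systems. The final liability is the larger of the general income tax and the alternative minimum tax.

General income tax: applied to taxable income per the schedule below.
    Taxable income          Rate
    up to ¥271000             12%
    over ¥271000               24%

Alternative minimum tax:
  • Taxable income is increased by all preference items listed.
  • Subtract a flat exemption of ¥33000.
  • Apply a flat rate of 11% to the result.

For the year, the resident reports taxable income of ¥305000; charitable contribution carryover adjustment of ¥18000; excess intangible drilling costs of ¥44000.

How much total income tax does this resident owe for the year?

General income tax:
  ¥271000 × 12% = ¥32520
  ¥34000 × 24% = ¥8160
  → ¥40680

Alternative minimum tax:
  Adjusted income: ¥305000 + ¥18000 + ¥44000 = ¥367000
  Less exemption ¥33000 → base ¥334000
  ¥334000 × 11% = ¥36740

¥40680 > ¥36740, so the general income tax governs.

¥40680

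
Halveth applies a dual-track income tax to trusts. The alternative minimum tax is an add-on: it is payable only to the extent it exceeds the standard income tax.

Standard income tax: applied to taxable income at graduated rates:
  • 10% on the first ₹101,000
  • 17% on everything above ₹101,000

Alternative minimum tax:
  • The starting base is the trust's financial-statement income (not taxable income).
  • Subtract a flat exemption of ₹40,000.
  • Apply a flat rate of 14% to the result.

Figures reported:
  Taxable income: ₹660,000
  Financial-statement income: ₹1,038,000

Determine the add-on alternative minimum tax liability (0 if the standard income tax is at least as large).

₹34,590

Standard income tax:
  ₹101,000 × 10% = ₹10,100
  ₹559,000 × 17% = ₹95,030
  → ₹105,130

Alternative minimum tax:
  Base (financial-statement income): ₹1,038,000
  Less exemption ₹40,000 → base ₹998,000
  ₹998,000 × 14% = ₹139,720

Excess of alternative minimum tax over standard income tax: ₹139,720 − ₹105,130 = ₹34,590.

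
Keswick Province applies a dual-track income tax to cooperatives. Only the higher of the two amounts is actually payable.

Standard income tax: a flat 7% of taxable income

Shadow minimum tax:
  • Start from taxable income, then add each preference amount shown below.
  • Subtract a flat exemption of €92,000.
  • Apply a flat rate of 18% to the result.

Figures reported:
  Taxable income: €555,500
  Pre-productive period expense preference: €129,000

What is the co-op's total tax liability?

Shadow minimum tax:
  Adjusted income: €555,500 + €129,000 = €684,500
  Less exemption €92,000 → base €592,500
  €592,500 × 18% = €106,650

Standard income tax:
  €555,500 × 7% = €38,885

€106,650 > €38,885, so the shadow minimum tax is the binding amount.

€106,650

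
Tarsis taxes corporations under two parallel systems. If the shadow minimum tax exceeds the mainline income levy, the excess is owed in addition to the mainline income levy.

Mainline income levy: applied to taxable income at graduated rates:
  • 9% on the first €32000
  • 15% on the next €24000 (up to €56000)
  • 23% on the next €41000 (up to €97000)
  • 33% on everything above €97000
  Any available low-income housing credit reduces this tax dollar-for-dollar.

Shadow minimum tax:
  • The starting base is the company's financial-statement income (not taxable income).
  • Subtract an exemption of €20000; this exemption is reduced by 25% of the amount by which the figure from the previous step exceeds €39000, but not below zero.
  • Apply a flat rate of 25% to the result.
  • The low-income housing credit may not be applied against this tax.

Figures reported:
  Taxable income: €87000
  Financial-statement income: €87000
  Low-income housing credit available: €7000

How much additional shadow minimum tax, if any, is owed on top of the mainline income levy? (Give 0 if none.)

€13140

Shadow minimum tax:
  Base (financial-statement income): €87000
  Exemption: €20000 − 25% × (€87000 − €39000) = €20000 − €12000 = €8000
  Base: €87000 − €8000 = €79000
  €79000 × 25% = €19750

Mainline income levy:
  €32000 × 9% = €2880
  €24000 × 15% = €3600
  €31000 × 23% = €7130
  → €13610
  Less low-income housing credit €7000 → €6610

Excess of shadow minimum tax over mainline income levy: €19750 − €6610 = €13140.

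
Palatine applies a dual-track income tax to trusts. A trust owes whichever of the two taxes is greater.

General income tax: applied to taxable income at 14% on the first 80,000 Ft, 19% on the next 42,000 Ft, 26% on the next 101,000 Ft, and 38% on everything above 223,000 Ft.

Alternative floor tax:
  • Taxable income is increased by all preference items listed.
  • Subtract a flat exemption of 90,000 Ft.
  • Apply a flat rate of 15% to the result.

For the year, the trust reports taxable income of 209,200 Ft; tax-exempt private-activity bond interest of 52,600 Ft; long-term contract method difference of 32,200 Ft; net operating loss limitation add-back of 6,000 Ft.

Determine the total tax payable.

41,852 Ft

Alternative floor tax:
  Adjusted income: 209,200 Ft + 52,600 Ft + 32,200 Ft + 6,000 Ft = 300,000 Ft
  Less exemption 90,000 Ft → base 210,000 Ft
  210,000 Ft × 15% = 31,500 Ft

General income tax:
  80,000 Ft × 14% = 11,200 Ft
  42,000 Ft × 19% = 7,980 Ft
  87,200 Ft × 26% = 22,672 Ft
  → 41,852 Ft

41,852 Ft > 31,500 Ft, so the general income tax governs.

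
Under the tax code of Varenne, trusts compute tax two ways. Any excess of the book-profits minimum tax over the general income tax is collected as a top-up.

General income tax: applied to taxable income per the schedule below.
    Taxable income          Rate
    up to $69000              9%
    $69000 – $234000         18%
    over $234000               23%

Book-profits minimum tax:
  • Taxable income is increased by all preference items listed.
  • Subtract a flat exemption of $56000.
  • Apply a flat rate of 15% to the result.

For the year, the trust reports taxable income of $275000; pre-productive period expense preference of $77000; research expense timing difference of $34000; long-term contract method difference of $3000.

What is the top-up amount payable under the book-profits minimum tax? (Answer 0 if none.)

General income tax:
  $69000 × 9% = $6210
  $165000 × 18% = $29700
  $41000 × 23% = $9430
  → $45340

Book-profits minimum tax:
  Adjusted income: $275000 + $77000 + $34000 + $3000 = $389000
  Less exemption $56000 → base $333000
  $333000 × 15% = $49950

Excess of book-profits minimum tax over general income tax: $49950 − $45340 = $4610.

$4610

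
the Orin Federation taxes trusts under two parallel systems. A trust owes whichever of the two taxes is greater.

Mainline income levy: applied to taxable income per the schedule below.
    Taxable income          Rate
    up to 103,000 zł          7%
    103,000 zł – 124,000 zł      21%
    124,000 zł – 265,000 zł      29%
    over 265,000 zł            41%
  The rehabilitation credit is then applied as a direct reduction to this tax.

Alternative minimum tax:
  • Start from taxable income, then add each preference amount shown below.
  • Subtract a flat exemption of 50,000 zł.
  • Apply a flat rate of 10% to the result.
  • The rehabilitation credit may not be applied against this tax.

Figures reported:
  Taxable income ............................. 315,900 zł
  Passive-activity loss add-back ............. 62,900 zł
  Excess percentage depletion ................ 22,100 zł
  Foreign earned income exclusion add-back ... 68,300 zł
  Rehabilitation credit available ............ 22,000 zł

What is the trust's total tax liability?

Alternative minimum tax:
  Adjusted income: 315,900 zł + 62,900 zł + 22,100 zł + 68,300 zł = 469,200 zł
  Less exemption 50,000 zł → base 419,200 zł
  419,200 zł × 10% = 41,920 zł

Mainline income levy:
  103,000 zł × 7% = 7,210 zł
  21,000 zł × 21% = 4,410 zł
  141,000 zł × 29% = 40,890 zł
  50,900 zł × 41% = 20,869 zł
  → 73,379 zł
  Less rehabilitation credit 22,000 zł → 51,379 zł

51,379 zł > 41,920 zł, so the mainline income levy governs.

51,379 zł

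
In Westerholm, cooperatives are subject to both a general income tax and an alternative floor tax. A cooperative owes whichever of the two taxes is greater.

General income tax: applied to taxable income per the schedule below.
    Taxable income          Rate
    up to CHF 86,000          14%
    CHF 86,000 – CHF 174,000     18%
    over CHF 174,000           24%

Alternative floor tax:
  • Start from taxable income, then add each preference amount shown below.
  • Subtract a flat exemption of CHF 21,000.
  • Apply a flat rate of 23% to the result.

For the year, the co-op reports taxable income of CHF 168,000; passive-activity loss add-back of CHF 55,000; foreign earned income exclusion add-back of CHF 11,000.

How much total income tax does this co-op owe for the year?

CHF 48,990

General income tax:
  CHF 86,000 × 14% = CHF 12,040
  CHF 82,000 × 18% = CHF 14,760
  → CHF 26,800

Alternative floor tax:
  Adjusted income: CHF 168,000 + CHF 55,000 + CHF 11,000 = CHF 234,000
  Less exemption CHF 21,000 → base CHF 213,000
  CHF 213,000 × 23% = CHF 48,990

CHF 48,990 > CHF 26,800, so the alternative floor tax is the binding amount.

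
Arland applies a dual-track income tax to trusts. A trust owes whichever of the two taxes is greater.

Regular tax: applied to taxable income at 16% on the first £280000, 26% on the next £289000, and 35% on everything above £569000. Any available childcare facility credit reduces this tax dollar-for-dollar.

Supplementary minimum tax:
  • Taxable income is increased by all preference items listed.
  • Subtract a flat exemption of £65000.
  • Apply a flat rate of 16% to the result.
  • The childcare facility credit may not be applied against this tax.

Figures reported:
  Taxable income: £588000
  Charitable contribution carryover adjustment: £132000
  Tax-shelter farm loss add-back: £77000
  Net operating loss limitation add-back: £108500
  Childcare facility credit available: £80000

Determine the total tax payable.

Regular tax:
  £280000 × 16% = £44800
  £289000 × 26% = £75140
  £19000 × 35% = £6650
  → £126590
  Less childcare facility credit £80000 → £46590

Supplementary minimum tax:
  Adjusted income: £588000 + £132000 + £77000 + £108500 = £905500
  Less exemption £65000 → base £840500
  £840500 × 16% = £134480

£134480 > £46590, so the supplementary minimum tax is the binding amount.

£134480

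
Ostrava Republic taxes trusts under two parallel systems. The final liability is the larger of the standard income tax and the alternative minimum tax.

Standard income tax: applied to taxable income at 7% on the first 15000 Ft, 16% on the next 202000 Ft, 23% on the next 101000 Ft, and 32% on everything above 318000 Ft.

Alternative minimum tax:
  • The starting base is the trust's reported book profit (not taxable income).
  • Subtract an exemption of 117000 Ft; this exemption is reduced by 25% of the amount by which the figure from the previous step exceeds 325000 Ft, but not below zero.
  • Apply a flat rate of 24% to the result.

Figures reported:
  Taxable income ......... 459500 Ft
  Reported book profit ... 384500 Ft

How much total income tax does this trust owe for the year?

Alternative minimum tax:
  Base (reported book profit): 384500 Ft
  Exemption: 117000 Ft − 25% × (384500 Ft − 325000 Ft) = 117000 Ft − 14875 Ft = 102125 Ft
  Base: 384500 Ft − 102125 Ft = 282375 Ft
  282375 Ft × 24% = 67770 Ft

Standard income tax:
  15000 Ft × 7% = 1050 Ft
  202000 Ft × 16% = 32320 Ft
  101000 Ft × 23% = 23230 Ft
  141500 Ft × 32% = 45280 Ft
  → 101880 Ft

101880 Ft > 67770 Ft, so the standard income tax governs.

101880 Ft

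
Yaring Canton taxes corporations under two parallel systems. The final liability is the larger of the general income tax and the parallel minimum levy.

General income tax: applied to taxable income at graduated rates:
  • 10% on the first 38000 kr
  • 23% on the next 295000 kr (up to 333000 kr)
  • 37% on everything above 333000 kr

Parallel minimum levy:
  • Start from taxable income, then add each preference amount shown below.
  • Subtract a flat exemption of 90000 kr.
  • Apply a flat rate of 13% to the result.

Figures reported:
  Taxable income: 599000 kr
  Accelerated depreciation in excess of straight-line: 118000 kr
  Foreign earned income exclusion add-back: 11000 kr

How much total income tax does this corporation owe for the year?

170070 kr

Parallel minimum levy:
  Adjusted income: 599000 kr + 118000 kr + 11000 kr = 728000 kr
  Less exemption 90000 kr → base 638000 kr
  638000 kr × 13% = 82940 kr

General income tax:
  38000 kr × 10% = 3800 kr
  295000 kr × 23% = 67850 kr
  266000 kr × 37% = 98420 kr
  → 170070 kr

170070 kr > 82940 kr, so the general income tax governs.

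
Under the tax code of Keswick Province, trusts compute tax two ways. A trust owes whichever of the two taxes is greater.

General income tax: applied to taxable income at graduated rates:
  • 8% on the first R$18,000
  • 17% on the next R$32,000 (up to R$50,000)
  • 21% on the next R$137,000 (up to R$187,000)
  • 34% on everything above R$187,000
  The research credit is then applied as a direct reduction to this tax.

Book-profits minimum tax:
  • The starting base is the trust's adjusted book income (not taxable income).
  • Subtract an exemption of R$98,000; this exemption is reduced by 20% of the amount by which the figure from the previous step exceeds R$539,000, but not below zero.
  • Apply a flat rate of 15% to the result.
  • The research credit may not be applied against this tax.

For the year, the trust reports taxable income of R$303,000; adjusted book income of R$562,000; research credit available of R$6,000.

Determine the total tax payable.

Book-profits minimum tax:
  Base (adjusted book income): R$562,000
  Exemption: R$98,000 − 20% × (R$562,000 − R$539,000) = R$98,000 − R$4,600 = R$93,400
  Base: R$562,000 − R$93,400 = R$468,600
  R$468,600 × 15% = R$70,290

General income tax:
  R$18,000 × 8% = R$1,440
  R$32,000 × 17% = R$5,440
  R$137,000 × 21% = R$28,770
  R$116,000 × 34% = R$39,440
  → R$75,090
  Less research credit R$6,000 → R$69,090

R$70,290 > R$69,090, so the book-profits minimum tax is the binding amount.

R$70,290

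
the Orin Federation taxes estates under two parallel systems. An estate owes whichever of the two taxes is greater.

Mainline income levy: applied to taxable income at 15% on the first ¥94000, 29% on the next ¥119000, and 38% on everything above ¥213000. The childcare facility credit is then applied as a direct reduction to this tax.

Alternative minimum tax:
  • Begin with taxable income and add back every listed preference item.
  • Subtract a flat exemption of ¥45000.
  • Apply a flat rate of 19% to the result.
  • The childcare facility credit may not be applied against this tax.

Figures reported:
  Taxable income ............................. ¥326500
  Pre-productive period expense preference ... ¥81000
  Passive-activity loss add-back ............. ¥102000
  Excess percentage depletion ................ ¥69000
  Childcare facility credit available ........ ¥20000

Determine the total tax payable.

Mainline income levy:
  ¥94000 × 15% = ¥14100
  ¥119000 × 29% = ¥34510
  ¥113500 × 38% = ¥43130
  → ¥91740
  Less childcare facility credit ¥20000 → ¥71740

Alternative minimum tax:
  Adjusted income: ¥326500 + ¥81000 + ¥102000 + ¥69000 = ¥578500
  Less exemption ¥45000 → base ¥533500
  ¥533500 × 19% = ¥101365

¥101365 > ¥71740, so the alternative minimum tax is the binding amount.

¥101365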